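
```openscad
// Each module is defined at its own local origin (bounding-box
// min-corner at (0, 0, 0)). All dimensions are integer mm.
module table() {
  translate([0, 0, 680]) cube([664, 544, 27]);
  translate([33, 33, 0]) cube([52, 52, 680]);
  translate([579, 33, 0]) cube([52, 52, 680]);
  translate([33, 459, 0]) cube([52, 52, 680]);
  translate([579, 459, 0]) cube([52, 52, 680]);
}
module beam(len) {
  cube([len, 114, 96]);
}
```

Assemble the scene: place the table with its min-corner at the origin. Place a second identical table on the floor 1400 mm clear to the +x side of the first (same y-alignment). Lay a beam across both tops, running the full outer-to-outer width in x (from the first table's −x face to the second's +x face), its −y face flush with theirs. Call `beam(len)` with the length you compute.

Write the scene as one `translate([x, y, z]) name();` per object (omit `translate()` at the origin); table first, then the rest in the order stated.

table();
translate([2064, 0, 0]) table();
translate([0, 0, 707]) beam(2728);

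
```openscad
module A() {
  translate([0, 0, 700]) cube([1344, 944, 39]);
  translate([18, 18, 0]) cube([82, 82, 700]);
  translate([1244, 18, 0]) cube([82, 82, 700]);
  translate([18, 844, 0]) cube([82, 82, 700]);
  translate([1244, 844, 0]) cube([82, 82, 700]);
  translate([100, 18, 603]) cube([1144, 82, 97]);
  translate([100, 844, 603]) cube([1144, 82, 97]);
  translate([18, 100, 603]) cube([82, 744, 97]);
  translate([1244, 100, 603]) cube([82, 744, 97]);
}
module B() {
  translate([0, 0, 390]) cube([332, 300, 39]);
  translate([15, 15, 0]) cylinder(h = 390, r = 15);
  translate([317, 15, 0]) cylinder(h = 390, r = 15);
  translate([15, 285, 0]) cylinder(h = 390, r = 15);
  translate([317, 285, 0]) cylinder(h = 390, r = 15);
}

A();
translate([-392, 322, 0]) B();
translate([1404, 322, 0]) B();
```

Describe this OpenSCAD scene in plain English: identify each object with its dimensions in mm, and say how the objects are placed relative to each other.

A is a rectangular dining table. The top is 1344×944×39 mm with its upper surface at z = 739 mm. It stands on four 82×82 mm square legs, each inset 18 mm from the nearest pair of top edges, running from the floor to the underside of the top. Four apron rails, 82 mm thick and 97 mm tall, run between adjacent legs with their top edges flush with the underside of the top and their outer faces flush with the legs' outer faces.

B is a four-legged stool. The seat is a 332×300×39 mm slab whose top surface is at z = 429 mm; four round legs, each 30 mm in diameter, run from the floor (z = 0) to the underside of the seat, each leg's axis is inset half a diameter from the nearest pair of seat edges (so the leg's bounding box is flush with the corner).

Two stools sit around the table at the −x, +x sides.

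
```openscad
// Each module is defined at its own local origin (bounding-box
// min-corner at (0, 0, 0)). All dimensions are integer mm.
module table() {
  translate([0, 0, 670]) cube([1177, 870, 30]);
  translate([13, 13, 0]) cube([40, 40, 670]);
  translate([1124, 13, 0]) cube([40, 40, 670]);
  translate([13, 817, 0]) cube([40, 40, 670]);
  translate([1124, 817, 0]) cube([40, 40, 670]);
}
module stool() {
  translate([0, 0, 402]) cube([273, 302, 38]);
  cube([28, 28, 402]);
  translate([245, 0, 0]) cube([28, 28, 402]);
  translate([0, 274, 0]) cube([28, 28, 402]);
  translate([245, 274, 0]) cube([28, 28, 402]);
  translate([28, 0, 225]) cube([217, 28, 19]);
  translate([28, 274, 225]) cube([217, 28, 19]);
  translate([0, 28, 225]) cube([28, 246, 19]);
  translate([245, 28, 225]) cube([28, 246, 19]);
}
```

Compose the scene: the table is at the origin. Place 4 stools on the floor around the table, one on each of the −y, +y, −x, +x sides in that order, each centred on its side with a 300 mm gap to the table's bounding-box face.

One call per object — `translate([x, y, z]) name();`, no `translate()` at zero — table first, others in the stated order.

table();
translate([452, -602, 0]) stool();
translate([452, 1170, 0]) stool();
translate([-573, 284, 0]) stool();
translate([1477, 284, 0]) stool();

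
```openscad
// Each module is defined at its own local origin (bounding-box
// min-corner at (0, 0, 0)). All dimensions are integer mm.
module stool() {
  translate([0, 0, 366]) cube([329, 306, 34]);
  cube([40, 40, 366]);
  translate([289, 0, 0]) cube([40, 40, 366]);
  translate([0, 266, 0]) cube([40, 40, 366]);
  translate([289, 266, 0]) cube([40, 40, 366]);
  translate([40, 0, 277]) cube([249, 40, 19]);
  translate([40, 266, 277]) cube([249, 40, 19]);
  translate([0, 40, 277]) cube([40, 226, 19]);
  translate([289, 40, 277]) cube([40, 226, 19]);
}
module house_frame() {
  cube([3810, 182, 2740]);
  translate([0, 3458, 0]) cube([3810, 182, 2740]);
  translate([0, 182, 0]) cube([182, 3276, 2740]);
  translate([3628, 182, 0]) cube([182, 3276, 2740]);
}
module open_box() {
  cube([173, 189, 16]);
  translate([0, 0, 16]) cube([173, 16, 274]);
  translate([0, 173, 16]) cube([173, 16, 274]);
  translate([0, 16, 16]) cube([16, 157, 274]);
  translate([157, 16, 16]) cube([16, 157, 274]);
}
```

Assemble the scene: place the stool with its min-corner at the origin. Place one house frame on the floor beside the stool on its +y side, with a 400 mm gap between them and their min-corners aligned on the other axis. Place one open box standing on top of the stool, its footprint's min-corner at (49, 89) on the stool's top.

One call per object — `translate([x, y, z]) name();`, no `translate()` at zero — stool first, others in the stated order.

stool();
translate([0, 706, 0]) house_frame();
translate([49, 89, 400]) open_box();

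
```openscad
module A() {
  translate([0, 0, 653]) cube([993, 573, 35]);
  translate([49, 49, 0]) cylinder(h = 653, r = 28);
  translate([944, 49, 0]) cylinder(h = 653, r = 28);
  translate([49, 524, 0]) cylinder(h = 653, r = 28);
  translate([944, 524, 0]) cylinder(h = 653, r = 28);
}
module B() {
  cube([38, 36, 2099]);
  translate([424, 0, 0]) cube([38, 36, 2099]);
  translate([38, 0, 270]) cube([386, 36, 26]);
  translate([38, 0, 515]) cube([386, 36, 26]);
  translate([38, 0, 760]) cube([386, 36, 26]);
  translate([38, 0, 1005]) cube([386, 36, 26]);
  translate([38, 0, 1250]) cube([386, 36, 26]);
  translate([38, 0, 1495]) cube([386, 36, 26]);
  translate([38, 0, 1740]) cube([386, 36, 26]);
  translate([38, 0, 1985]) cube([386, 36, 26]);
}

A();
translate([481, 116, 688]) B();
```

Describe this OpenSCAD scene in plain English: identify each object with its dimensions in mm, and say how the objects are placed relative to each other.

A is a rectangular dining table. The top is 993×573×35 mm with its upper surface at z = 688 mm. It stands on four round legs of 56 mm diameter, each leg's bounding box inset 21 mm from the nearest pair of top edges, running from the floor to the underside of the top.

B is a wooden ladder with two side rails of 38×36 mm section and 2099 mm height, set 462 mm apart overall. Between them run 8 rectangular rungs (36 mm deep, 26 mm thick), front faces flush with the rails' −y face. The bottom of the first rung is 270 mm above the floor and each subsequent rung is 245 mm higher than the one below.

The ladder is on top of the table.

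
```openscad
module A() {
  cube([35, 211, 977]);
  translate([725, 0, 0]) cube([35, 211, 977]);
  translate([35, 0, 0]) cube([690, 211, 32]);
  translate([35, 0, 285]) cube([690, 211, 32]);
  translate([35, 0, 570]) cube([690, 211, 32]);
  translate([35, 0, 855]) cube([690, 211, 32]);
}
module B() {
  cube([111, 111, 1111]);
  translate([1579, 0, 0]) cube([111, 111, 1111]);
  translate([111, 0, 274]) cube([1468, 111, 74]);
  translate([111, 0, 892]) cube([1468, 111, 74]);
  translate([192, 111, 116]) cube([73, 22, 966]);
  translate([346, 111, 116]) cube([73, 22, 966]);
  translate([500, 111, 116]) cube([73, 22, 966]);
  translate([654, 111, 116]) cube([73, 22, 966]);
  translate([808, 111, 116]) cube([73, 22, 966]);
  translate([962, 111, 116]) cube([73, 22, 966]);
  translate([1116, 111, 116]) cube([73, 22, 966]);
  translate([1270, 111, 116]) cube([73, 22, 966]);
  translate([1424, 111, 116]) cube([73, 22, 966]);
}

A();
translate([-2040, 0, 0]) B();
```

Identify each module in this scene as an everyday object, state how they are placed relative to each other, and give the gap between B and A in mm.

A is a bookshelf. B is a fence section. The fence section is on the floor beside the bookshelf on its −x side. The gap between the fence section and the bookshelf is 350 mm.

The fence section's nearest face is 350 mm from the bookshelf's −x face.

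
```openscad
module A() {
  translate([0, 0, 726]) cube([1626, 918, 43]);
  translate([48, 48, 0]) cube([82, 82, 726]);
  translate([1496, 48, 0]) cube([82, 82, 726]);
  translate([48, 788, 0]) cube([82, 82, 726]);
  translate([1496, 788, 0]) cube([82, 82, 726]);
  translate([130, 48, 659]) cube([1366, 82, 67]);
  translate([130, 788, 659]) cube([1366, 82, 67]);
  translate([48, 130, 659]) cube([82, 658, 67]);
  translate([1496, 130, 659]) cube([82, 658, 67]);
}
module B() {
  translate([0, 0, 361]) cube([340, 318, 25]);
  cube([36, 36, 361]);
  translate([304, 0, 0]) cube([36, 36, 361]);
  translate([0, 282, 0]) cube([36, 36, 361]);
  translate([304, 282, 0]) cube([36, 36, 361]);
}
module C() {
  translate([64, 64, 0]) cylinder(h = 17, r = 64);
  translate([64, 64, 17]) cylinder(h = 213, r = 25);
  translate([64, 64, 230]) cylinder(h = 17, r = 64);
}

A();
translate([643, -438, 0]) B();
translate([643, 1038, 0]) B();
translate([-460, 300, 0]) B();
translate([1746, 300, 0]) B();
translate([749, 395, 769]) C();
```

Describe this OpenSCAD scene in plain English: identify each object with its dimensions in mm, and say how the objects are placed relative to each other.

A is a table: top 1626 mm (x) × 918 mm (y), 43 mm thick, upper face at z = 769 mm, on four 82×82 mm square legs, each inset 48 mm from the nearest pair of top edges, running from z = 0 to the bottom of the top. Four apron rails, 82 mm thick and 67 mm tall, run between adjacent legs with their top edges flush with the underside of the top and their outer faces flush with the legs' outer faces.

B is a four-legged stool. The seat is a 340×318×25 mm slab whose top surface is at z = 386 mm; four square legs, each 36×36 mm in cross-section, run from the floor (z = 0) to the underside of the seat, each flush with a corner of the seat.

C is a spool: two coaxial disc flanges of radius 64 mm and thickness 17 mm, joined by a core cylinder of radius 25 mm and height 213 mm. The lower flange rests on z = 0 and the three cylinders share a vertical axis.

Four stools sit around the table at the −y, +y, −x, +x sides. The spool is on top of the table, centred.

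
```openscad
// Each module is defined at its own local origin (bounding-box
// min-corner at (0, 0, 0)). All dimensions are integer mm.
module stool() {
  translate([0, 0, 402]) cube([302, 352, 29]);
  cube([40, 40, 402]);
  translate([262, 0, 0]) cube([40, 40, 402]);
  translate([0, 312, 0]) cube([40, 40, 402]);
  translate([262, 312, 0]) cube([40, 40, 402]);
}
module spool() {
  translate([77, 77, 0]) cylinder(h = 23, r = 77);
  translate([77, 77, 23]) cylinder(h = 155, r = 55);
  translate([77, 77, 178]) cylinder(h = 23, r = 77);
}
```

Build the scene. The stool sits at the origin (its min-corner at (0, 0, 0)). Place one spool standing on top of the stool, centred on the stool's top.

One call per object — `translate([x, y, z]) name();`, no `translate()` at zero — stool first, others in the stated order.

stool();
translate([74, 99, 431]) spool();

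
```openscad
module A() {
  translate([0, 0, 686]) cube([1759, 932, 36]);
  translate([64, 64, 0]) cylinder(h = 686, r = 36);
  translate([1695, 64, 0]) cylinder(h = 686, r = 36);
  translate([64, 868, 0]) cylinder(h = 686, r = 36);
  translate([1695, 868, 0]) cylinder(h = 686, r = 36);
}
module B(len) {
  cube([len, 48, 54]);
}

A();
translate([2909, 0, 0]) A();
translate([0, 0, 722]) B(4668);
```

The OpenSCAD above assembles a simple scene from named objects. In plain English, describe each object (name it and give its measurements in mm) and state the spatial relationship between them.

A is a table with a 1759×932 mm rectangular top, 36 mm thick, top surface at z = 722 mm, supported by four round legs of 72 mm diameter, each leg's bounding box inset 28 mm from the nearest pair of top edges, running from the floor.

B is a rectangular beam 4668 mm long (x), 48 mm deep (y), 54 mm thick (z).

The beam spans the tops of two tables placed 1150 mm apart, resting at z = 722 mm.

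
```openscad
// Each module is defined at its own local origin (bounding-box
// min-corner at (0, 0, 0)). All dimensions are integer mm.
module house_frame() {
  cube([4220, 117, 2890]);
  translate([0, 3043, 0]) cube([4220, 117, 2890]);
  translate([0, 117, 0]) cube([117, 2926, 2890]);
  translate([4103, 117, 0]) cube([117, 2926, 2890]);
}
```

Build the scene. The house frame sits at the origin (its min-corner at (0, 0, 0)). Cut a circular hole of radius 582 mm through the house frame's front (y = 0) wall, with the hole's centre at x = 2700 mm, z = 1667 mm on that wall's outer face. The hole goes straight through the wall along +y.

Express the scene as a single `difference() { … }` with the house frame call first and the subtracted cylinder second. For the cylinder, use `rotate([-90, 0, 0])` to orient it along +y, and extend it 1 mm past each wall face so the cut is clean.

difference() {
  house_frame();
  translate([2700, -1, 1667]) rotate([-90, 0, 0]) cylinder(h = 119, r = 582);
}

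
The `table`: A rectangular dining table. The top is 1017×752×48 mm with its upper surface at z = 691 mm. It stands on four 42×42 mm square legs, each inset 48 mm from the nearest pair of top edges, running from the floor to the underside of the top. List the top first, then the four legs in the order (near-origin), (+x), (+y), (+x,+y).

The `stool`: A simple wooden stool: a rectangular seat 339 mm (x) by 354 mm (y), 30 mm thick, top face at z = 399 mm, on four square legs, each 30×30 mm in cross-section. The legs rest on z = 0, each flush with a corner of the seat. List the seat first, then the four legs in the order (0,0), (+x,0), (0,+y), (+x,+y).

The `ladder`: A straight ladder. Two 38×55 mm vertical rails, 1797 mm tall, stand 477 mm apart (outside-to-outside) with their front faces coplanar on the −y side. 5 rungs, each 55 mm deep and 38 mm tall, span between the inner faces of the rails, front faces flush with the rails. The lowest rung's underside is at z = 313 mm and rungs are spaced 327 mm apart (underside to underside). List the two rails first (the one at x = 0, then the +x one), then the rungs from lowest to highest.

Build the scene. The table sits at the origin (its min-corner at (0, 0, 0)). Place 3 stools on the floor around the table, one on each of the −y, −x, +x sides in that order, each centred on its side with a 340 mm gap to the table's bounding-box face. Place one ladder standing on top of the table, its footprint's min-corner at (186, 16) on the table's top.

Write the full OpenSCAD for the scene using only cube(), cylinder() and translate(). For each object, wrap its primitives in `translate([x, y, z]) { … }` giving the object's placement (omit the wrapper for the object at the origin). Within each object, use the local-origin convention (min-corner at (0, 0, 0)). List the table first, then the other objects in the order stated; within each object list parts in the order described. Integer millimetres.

translate([0, 0, 643]) cube([1017, 752, 48]);
translate([48, 48, 0]) cube([42, 42, 643]);
translate([927, 48, 0]) cube([42, 42, 643]);
translate([48, 662, 0]) cube([42, 42, 643]);
translate([927, 662, 0]) cube([42, 42, 643]);
translate([339, -694, 0]) {
  translate([0, 0, 369]) cube([339, 354, 30]);
  cube([30, 30, 369]);
  translate([309, 0, 0]) cube([30, 30, 369]);
  translate([0, 324, 0]) cube([30, 30, 369]);
  translate([309, 324, 0]) cube([30, 30, 369]);
}
translate([-679, 199, 0]) {
  translate([0, 0, 369]) cube([339, 354, 30]);
  cube([30, 30, 369]);
  translate([309, 0, 0]) cube([30, 30, 369]);
  translate([0, 324, 0]) cube([30, 30, 369]);
  translate([309, 324, 0]) cube([30, 30, 369]);
}
translate([1357, 199, 0]) {
  translate([0, 0, 369]) cube([339, 354, 30]);
  cube([30, 30, 369]);
  translate([309, 0, 0]) cube([30, 30, 369]);
  translate([0, 324, 0]) cube([30, 30, 369]);
  translate([309, 324, 0]) cube([30, 30, 369]);
}
translate([186, 16, 691]) {
  cube([38, 55, 1797]);
  translate([439, 0, 0]) cube([38, 55, 1797]);
  translate([38, 0, 313]) cube([401, 55, 38]);
  translate([38, 0, 640]) cube([401, 55, 38]);
  translate([38, 0, 967]) cube([401, 55, 38]);
  translate([38, 0, 1294]) cube([401, 55, 38]);
  translate([38, 0, 1621]) cube([401, 55, 38]);
}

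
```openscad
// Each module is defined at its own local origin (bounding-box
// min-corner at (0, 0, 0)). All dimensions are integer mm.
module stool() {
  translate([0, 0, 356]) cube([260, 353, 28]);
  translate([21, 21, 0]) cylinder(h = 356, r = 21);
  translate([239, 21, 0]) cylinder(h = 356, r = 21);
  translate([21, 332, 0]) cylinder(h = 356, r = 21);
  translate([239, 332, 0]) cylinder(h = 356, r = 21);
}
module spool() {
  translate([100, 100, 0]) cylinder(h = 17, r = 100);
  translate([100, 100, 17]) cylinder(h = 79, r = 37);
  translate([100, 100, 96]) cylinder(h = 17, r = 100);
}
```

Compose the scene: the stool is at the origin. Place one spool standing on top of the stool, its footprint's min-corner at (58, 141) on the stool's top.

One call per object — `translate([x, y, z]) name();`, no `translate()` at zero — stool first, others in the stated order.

stool();
translate([58, 141, 384]) spool();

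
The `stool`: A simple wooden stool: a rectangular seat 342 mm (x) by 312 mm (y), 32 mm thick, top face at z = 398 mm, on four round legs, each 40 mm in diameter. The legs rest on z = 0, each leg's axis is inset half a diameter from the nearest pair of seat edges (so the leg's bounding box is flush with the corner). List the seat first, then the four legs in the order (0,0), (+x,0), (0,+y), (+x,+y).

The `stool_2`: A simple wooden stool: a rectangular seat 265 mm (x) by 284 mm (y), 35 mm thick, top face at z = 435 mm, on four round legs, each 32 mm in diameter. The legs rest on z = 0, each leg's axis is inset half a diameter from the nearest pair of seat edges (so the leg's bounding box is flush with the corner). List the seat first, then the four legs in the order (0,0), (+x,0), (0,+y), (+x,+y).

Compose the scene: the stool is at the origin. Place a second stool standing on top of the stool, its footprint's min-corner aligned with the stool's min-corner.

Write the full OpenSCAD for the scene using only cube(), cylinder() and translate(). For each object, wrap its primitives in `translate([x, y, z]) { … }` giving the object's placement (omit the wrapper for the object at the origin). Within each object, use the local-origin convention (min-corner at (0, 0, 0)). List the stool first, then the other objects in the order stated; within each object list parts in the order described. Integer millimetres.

translate([0, 0, 366]) cube([342, 312, 32]);
translate([20, 20, 0]) cylinder(h = 366, r = 20);
translate([322, 20, 0]) cylinder(h = 366, r = 20);
translate([20, 292, 0]) cylinder(h = 366, r = 20);
translate([322, 292, 0]) cylinder(h = 366, r = 20);
translate([0, 0, 398]) {
  translate([0, 0, 400]) cube([265, 284, 35]);
  translate([16, 16, 0]) cylinder(h = 400, r = 16);
  translate([249, 16, 0]) cylinder(h = 400, r = 16);
  translate([16, 268, 0]) cylinder(h = 400, r = 16);
  translate([249, 268, 0]) cylinder(h = 400, r = 16);
}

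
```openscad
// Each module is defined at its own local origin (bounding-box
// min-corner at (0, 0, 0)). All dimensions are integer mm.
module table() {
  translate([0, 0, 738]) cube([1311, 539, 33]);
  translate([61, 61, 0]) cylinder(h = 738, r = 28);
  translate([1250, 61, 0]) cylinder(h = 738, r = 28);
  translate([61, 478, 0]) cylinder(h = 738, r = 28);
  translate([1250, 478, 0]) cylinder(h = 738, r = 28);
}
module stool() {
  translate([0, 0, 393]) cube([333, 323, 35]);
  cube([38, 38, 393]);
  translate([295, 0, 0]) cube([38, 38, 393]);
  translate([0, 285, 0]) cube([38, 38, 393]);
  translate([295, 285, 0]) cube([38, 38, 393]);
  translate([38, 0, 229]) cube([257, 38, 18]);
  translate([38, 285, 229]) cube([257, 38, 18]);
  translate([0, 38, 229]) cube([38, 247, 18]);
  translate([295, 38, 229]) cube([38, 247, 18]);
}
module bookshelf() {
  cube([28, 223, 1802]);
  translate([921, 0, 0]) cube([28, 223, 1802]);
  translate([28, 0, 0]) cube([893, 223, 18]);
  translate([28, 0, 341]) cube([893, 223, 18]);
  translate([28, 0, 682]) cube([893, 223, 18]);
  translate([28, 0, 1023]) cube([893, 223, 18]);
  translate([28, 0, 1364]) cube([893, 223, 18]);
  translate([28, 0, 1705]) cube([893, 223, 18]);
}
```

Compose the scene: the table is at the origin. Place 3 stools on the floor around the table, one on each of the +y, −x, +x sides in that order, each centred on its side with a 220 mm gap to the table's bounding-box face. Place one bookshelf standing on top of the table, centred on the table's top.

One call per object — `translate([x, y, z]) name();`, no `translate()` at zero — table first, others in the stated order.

table();
translate([489, 759, 0]) stool();
translate([-553, 108, 0]) stool();
translate([1531, 108, 0]) stool();
translate([181, 158, 771]) bookshelf();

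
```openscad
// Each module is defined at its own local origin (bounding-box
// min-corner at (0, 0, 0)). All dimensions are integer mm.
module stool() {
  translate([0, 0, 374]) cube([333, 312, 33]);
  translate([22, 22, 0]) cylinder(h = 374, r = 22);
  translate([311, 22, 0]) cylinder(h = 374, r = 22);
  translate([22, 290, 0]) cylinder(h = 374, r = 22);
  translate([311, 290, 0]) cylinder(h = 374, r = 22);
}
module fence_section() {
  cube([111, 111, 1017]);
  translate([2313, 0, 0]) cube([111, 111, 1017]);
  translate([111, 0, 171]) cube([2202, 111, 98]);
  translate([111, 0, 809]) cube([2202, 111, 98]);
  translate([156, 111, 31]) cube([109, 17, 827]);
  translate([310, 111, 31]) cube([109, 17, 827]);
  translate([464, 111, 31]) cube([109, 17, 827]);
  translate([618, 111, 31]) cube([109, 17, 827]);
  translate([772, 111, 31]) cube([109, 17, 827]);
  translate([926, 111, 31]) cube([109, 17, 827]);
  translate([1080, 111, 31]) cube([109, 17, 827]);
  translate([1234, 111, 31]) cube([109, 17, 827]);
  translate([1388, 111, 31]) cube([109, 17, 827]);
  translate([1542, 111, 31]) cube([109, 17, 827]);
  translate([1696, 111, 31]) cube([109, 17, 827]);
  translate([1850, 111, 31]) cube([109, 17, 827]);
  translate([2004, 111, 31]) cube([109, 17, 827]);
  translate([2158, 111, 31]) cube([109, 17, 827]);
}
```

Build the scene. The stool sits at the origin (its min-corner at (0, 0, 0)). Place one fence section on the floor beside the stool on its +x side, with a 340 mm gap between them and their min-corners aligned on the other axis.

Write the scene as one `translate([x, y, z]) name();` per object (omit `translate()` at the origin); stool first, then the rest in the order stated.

stool();
translate([673, 0, 0]) fence_section();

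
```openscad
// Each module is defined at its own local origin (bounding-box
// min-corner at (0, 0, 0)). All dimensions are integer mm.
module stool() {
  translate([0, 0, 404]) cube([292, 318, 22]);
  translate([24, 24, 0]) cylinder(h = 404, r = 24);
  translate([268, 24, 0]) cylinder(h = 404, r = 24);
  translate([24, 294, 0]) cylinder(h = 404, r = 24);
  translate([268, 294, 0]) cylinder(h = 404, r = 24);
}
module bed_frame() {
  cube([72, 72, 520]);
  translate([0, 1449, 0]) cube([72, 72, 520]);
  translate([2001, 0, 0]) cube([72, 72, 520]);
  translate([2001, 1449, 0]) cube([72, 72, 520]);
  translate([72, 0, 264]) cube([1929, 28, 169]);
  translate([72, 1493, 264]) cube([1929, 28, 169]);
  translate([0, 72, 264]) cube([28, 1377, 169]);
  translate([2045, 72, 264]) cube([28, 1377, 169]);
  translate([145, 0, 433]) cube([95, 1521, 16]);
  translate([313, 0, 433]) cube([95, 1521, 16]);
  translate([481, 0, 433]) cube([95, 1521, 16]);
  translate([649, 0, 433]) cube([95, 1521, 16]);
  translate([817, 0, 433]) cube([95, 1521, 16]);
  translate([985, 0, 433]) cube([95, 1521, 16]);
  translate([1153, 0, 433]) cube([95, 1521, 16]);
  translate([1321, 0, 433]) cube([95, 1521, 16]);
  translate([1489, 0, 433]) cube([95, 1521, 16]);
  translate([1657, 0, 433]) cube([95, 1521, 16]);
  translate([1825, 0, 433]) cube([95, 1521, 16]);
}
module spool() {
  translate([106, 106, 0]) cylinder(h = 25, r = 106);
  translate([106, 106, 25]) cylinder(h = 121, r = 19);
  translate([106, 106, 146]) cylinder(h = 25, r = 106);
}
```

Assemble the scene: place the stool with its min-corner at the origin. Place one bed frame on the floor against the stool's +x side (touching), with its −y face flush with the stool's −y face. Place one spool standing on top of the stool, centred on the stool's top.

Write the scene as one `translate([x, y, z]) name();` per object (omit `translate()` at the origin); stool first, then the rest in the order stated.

stool();
translate([292, 0, 0]) bed_frame();
translate([40, 53, 426]) spool();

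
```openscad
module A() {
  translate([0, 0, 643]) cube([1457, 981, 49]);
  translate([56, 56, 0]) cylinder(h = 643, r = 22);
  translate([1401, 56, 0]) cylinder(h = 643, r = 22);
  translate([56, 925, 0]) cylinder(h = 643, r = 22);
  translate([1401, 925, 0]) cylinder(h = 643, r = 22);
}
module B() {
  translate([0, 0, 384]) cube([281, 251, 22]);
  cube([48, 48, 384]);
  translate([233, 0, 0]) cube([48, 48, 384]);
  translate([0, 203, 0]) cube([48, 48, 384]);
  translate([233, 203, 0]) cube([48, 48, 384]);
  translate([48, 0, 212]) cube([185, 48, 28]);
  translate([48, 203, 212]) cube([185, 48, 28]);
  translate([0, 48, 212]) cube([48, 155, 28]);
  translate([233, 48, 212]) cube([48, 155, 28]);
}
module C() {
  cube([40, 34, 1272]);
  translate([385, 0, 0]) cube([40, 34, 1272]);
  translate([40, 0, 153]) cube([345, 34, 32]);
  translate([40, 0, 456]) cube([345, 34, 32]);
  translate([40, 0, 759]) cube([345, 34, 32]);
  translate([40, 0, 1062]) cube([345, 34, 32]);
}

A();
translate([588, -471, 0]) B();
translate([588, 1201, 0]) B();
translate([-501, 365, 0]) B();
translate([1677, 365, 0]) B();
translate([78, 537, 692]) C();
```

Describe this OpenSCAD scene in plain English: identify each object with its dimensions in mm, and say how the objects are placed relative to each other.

A is a rectangular dining table. The top is 1457×981×49 mm with its upper surface at z = 692 mm. It stands on four round legs of 44 mm diameter, each leg's bounding box inset 34 mm from the nearest pair of top edges, running from the floor to the underside of the top.

B is a four-legged stool. The seat is a 281×251×22 mm slab whose top surface is at z = 406 mm; four square legs, each 48×48 mm in cross-section, run from the floor (z = 0) to the underside of the seat, each flush with a corner of the seat. Four stretchers, 48 mm wide and 28 mm tall, connect adjacent legs with their undersides at z = 212 mm, each running between the inner faces of the legs it joins and aligned with the legs' outer faces on the other axis.

C is a wooden ladder with two side rails of 40×34 mm section and 1272 mm height, set 425 mm apart overall. Between them run 4 rectangular rungs (34 mm deep, 32 mm thick), front faces flush with the rails' −y face. The bottom of the first rung is 153 mm above the floor and each subsequent rung is 303 mm higher than the one below.

Four stools sit around the table at the −y, +y, −x, +x sides. The ladder is on top of the table.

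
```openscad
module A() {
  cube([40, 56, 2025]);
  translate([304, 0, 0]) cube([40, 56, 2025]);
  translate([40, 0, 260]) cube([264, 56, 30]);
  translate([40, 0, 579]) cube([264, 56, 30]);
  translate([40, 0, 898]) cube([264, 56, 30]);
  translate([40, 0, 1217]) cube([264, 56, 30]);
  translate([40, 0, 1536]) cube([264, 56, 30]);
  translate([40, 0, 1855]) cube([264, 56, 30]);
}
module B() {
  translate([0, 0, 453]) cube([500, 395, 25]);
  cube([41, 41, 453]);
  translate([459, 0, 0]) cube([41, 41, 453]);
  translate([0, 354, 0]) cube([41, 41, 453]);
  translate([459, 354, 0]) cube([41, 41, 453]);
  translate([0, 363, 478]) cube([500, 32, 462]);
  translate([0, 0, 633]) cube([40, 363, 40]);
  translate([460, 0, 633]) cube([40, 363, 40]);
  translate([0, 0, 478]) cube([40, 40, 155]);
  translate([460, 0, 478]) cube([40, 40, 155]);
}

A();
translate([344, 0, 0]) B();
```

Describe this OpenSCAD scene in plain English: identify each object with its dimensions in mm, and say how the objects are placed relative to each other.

A is a straight ladder. Two 40×56 mm vertical rails, 2025 mm tall, stand 344 mm apart (outside-to-outside) with their front faces coplanar on the −y side. 6 rungs, each 56 mm deep and 30 mm tall, span between the inner faces of the rails, front faces flush with the rails. The lowest rung's underside is at z = 260 mm and rungs are spaced 319 mm apart (underside to underside).

B is a chair. The seat is a 500×395×25 mm slab with its top at z = 478 mm, on four 41×41 mm corner legs (flush with the seat edges, standing on z = 0). A flat backrest 32 mm thick, 462 mm tall, spans the full seat width and rises from the seat top along its +y edge, rear face flush with the rear of the seat. Two armrests of 40×40 mm section run along each side from the seat's front edge to the front of the backrest, top faces 195 mm above the seat top and outer faces flush with the seat's x-edges; a 40×40 mm post under the front of each armrest stands on the seat at the front corner.

The chair is against the ladder's +x side, with their −y faces flush.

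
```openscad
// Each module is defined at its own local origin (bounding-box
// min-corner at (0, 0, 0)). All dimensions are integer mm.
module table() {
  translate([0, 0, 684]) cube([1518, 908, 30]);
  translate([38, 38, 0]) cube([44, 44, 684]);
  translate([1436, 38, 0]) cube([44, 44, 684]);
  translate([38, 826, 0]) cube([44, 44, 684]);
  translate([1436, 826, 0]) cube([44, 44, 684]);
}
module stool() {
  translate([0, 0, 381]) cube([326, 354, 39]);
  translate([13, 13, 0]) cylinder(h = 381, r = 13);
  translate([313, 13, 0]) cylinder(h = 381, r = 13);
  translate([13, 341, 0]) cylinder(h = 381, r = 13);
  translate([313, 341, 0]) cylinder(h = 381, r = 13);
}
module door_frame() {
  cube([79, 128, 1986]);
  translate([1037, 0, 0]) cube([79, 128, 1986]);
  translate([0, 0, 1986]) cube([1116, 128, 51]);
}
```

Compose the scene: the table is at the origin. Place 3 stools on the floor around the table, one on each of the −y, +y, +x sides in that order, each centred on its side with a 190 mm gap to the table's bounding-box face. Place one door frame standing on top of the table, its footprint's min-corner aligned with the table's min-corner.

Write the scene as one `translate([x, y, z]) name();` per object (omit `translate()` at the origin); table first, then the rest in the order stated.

table();
translate([596, -544, 0]) stool();
translate([596, 1098, 0]) stool();
translate([1708, 277, 0]) stool();
translate([0, 0, 714]) door_frame();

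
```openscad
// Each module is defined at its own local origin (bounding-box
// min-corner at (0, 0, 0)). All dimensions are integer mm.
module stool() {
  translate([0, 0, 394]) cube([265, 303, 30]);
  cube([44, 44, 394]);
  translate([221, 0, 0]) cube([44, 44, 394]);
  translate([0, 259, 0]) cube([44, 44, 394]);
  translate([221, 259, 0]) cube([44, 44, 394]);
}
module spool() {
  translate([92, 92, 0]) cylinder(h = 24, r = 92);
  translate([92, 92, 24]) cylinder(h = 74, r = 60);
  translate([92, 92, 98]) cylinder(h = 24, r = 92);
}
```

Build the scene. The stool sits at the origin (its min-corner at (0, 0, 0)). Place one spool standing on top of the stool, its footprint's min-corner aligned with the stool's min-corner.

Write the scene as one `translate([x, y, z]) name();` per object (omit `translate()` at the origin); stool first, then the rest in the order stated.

stool();
translate([0, 0, 424]) spool();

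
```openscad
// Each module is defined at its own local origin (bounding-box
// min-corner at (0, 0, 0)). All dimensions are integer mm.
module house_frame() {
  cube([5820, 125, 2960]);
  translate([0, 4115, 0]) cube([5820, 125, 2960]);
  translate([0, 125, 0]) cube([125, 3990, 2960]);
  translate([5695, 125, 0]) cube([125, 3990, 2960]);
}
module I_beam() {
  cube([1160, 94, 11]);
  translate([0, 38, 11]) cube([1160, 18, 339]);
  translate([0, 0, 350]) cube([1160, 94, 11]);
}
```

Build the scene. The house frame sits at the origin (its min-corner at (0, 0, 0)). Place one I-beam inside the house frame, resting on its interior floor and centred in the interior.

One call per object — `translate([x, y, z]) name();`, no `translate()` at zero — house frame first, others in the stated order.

house_frame();
translate([2330, 2073, 0]) I_beam();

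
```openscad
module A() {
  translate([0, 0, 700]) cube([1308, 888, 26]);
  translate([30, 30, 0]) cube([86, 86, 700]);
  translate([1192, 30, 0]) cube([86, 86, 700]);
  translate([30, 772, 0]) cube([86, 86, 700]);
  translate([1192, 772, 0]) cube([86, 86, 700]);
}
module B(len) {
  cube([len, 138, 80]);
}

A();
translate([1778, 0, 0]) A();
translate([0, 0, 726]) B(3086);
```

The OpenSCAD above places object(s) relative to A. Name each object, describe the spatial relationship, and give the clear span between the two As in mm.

Second table starts at x = 1778; first ends at x = 1308; clear span = 1778 − 1308 = 470 mm.

A is a table. B is a beam. A beam spans the tops of two tables. The clear span between the two tables is 470 mm.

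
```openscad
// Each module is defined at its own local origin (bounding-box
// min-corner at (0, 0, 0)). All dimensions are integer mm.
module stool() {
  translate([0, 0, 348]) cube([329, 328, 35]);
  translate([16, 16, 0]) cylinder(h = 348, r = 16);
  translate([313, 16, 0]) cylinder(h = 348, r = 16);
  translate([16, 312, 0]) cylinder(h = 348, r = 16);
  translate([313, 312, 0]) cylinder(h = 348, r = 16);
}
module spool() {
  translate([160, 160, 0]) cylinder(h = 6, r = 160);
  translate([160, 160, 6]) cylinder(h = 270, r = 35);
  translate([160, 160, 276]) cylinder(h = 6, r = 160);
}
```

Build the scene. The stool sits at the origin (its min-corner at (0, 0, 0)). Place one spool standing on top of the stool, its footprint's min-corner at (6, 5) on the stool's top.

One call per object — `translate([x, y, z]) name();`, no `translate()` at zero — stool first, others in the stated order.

stool();
translate([6, 5, 383]) spool();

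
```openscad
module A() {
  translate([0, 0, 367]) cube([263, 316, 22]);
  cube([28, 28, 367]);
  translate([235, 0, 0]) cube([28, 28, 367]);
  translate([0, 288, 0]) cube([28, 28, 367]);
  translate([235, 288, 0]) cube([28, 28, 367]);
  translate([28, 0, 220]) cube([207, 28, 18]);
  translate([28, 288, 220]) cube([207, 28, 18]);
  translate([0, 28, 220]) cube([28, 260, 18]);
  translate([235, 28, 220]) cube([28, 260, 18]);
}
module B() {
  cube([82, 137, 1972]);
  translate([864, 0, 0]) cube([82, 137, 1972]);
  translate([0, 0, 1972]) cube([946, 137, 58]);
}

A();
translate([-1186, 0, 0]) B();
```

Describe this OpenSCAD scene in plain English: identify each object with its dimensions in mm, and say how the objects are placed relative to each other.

A is a four-legged stool. The seat is 263×316 mm, 22 mm thick, top at z = 389 mm. It stands on four square legs, each 28×28 mm in cross-section, from z = 0 to the seat underside, each flush with a corner of the seat. Four stretchers, 28 mm wide and 18 mm tall, connect adjacent legs with their undersides at z = 220 mm, each running between the inner faces of the legs it joins and aligned with the legs' outer faces on the other axis.

B is a door frame. The clear opening is 782 mm wide and 1972 mm high. Two 82 mm wide jambs, 137 mm deep, stand either side of the opening from the floor to the top of the opening. A 58 mm thick head sits across the top of both jambs, spanning the full outside width of the frame.

The door frame is on the floor beside the stool on its −x side.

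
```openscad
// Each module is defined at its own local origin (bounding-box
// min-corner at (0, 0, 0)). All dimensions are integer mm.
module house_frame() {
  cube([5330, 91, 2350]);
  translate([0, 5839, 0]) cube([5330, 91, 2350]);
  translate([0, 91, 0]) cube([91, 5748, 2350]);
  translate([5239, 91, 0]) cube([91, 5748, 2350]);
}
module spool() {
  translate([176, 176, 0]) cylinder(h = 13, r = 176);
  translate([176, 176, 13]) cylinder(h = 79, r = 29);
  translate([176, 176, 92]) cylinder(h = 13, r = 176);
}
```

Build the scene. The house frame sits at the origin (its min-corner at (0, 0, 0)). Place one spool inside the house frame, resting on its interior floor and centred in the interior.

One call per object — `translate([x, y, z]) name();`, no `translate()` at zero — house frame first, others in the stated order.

house_frame();
translate([2489, 2789, 0]) spool();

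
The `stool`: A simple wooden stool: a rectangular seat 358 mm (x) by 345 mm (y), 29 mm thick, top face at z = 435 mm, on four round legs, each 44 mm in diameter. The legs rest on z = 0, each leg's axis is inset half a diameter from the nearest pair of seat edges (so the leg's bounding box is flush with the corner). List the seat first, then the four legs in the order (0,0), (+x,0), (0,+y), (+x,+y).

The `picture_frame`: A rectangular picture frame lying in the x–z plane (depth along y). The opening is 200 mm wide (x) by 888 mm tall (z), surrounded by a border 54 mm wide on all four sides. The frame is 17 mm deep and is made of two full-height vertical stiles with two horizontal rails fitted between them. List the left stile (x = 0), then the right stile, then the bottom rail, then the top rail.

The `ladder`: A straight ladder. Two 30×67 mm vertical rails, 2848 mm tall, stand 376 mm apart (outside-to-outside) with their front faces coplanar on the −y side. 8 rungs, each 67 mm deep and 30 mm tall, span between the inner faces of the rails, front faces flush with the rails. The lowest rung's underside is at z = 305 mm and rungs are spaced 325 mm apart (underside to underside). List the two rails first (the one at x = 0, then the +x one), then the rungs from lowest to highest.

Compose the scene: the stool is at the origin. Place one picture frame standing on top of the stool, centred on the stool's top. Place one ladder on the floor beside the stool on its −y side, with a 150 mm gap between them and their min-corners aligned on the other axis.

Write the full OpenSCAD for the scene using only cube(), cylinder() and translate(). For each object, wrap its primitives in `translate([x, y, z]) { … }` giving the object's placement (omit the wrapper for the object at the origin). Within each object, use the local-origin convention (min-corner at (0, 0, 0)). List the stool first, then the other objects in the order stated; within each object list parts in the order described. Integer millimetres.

translate([0, 0, 406]) cube([358, 345, 29]);
translate([22, 22, 0]) cylinder(h = 406, r = 22);
translate([336, 22, 0]) cylinder(h = 406, r = 22);
translate([22, 323, 0]) cylinder(h = 406, r = 22);
translate([336, 323, 0]) cylinder(h = 406, r = 22);
translate([25, 164, 435]) {
  cube([54, 17, 996]);
  translate([254, 0, 0]) cube([54, 17, 996]);
  translate([54, 0, 0]) cube([200, 17, 54]);
  translate([54, 0, 942]) cube([200, 17, 54]);
}
translate([0, -217, 0]) {
  cube([30, 67, 2848]);
  translate([346, 0, 0]) cube([30, 67, 2848]);
  translate([30, 0, 305]) cube([316, 67, 30]);
  translate([30, 0, 630]) cube([316, 67, 30]);
  translate([30, 0, 955]) cube([316, 67, 30]);
  translate([30, 0, 1280]) cube([316, 67, 30]);
  translate([30, 0, 1605]) cube([316, 67, 30]);
  translate([30, 0, 1930]) cube([316, 67, 30]);
  translate([30, 0, 2255]) cube([316, 67, 30]);
  translate([30, 0, 2580]) cube([316, 67, 30]);
}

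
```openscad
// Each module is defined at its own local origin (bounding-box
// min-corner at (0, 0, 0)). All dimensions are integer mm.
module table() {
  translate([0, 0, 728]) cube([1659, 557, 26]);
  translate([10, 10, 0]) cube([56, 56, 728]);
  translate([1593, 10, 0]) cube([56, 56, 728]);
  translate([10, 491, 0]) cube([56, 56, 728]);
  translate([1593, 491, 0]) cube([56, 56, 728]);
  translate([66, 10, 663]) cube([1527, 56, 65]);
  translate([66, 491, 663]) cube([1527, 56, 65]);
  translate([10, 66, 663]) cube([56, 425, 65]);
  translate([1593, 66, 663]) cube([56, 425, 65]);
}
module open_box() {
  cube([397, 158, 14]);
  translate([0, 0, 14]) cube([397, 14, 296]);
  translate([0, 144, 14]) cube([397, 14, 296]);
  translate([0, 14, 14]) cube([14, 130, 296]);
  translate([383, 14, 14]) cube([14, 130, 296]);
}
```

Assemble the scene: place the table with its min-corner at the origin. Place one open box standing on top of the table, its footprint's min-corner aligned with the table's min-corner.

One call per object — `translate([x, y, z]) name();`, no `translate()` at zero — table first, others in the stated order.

table();
translate([0, 0, 754]) open_box();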